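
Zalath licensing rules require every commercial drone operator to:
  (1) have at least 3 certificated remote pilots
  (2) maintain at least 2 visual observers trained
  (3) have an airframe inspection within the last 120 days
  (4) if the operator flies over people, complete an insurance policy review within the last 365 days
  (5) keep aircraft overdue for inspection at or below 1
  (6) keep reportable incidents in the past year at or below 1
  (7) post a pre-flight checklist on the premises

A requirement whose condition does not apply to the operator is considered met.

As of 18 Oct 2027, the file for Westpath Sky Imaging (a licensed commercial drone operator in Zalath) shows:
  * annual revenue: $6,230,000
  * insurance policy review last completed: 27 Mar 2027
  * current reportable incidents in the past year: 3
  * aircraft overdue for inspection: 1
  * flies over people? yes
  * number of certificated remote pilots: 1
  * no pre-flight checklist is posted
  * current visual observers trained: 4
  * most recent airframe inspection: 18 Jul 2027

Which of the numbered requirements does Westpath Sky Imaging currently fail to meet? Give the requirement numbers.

1. certificated remote pilots 1 < 3 → not met
2. visual observers trained 4 ≥ 2 → met
3. airframe inspection 92 days ago vs limit 120 → met
4. condition 'flies over people' holds; insurance policy review 205 days ago vs limit 365 → met
5. aircraft overdue for inspection 1 ≤ 1 → met
6. reportable incidents in the past year 3 > 1 → not met
7. pre-flight checklist absent → not met
Not met: 1, 6, 7

1, 6, 7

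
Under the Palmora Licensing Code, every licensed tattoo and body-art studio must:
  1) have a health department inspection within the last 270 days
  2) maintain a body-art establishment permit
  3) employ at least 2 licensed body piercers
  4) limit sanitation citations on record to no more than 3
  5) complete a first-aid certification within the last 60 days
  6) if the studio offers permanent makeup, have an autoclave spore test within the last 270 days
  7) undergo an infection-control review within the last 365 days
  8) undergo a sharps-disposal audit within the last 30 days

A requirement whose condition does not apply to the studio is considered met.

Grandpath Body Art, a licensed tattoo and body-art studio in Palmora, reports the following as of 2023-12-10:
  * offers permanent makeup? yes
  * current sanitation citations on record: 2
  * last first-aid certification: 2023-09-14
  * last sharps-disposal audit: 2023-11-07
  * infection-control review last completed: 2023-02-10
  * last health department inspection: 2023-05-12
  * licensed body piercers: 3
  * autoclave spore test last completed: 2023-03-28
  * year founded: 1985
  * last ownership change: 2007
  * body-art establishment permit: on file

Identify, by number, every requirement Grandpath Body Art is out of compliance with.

1. health department inspection 212 days ago vs limit 270 → met
2. body-art establishment permit present → met
3. licensed body piercers 3 ≥ 2 → met
4. sanitation citations on record 2 ≤ 3 → met
5. first-aid certification 87 days ago vs limit 60 → not met
6. condition 'offers permanent makeup' holds; autoclave spore test 257 days ago vs limit 270 → met
7. infection-control review 303 days ago vs limit 365 → met
8. sharps-disposal audit 33 days ago vs limit 30 → not met
Not met: 5, 8

5, 8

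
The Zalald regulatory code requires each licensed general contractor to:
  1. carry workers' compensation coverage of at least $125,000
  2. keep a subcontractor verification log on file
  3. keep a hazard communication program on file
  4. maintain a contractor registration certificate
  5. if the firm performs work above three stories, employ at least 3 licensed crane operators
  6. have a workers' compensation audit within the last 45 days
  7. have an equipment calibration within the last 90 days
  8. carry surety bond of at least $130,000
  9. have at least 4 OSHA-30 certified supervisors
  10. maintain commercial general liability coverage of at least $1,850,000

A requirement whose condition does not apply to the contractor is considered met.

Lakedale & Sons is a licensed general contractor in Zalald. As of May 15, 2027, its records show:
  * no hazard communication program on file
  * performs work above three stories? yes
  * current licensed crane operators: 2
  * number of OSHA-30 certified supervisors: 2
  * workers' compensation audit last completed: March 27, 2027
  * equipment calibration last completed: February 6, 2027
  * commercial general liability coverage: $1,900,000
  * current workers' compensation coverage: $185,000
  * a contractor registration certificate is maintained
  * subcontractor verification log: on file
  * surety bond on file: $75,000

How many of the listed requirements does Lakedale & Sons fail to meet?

6

1. workers' compensation coverage $185,000 ≥ $125,000 → met
2. subcontractor verification log present → met
3. hazard communication program absent → not met
4. contractor registration certificate present → met
5. condition 'performs work above three stories' holds; licensed crane operators 2 < 3 → not met
6. workers' compensation audit 49 days ago vs limit 45 → not met
7. equipment calibration 98 days ago vs limit 90 → not met
8. surety bond $75,000 < $130,000 → not met
9. OSHA-30 certified supervisors 2 < 4 → not met
10. commercial general liability coverage $1,900,000 ≥ $1,850,000 → met
Not met: 6 of 10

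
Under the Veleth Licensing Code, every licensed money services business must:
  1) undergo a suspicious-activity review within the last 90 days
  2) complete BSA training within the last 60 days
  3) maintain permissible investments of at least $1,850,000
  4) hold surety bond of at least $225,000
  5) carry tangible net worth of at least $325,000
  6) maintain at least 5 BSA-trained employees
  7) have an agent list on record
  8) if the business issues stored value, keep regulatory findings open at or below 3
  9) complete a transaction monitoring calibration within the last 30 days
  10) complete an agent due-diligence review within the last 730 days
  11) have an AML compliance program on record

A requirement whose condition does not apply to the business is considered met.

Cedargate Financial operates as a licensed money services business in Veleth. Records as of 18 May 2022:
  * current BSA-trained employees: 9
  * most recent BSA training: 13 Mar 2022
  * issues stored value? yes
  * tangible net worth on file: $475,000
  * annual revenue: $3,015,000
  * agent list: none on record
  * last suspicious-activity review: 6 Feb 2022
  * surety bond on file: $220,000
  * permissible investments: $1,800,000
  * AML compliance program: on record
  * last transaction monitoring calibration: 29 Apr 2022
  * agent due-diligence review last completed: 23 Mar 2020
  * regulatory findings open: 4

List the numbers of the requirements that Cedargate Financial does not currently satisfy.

1. suspicious-activity review 101 days ago vs limit 90 → not met
2. BSA training 66 days ago vs limit 60 → not met
3. permissible investments $1,800,000 < $1,850,000 → not met
4. surety bond $220,000 < $225,000 → not met
5. tangible net worth $475,000 ≥ $325,000 → met
6. BSA-trained employees 9 ≥ 5 → met
7. agent list absent → not met
8. condition 'issues stored value' holds; regulatory findings open 4 > 3 → not met
9. transaction monitoring calibration 19 days ago vs limit 30 → met
10. agent due-diligence review 786 days ago vs limit 730 → not met
11. AML compliance program present → met
Not met: 1, 2, 3, 4, 7, 8, 10

1, 2, 3, 4, 7, 8, 10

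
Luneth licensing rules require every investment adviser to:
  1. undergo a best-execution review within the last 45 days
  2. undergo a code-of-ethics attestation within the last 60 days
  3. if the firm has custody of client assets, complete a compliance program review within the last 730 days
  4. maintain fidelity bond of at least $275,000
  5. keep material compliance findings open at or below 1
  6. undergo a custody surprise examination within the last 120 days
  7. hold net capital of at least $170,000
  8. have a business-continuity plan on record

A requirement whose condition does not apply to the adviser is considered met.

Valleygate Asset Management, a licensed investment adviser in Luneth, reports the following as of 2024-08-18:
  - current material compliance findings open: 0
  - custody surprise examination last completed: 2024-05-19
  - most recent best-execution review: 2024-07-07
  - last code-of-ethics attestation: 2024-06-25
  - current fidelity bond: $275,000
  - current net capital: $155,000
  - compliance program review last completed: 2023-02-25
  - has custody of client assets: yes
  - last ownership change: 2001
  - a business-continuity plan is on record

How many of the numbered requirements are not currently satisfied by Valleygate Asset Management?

1. best-execution review 42 days ago vs limit 45 → met
2. code-of-ethics attestation 54 days ago vs limit 60 → met
3. condition 'has custody of client assets' holds; compliance program review 540 days ago vs limit 730 → met
4. fidelity bond $275,000 ≥ $275,000 → met
5. material compliance findings open 0 ≤ 1 → met
6. custody surprise examination 91 days ago vs limit 120 → met
7. net capital $155,000 < $170,000 → not met
8. business-continuity plan present → met
Not met: 1 of 8

1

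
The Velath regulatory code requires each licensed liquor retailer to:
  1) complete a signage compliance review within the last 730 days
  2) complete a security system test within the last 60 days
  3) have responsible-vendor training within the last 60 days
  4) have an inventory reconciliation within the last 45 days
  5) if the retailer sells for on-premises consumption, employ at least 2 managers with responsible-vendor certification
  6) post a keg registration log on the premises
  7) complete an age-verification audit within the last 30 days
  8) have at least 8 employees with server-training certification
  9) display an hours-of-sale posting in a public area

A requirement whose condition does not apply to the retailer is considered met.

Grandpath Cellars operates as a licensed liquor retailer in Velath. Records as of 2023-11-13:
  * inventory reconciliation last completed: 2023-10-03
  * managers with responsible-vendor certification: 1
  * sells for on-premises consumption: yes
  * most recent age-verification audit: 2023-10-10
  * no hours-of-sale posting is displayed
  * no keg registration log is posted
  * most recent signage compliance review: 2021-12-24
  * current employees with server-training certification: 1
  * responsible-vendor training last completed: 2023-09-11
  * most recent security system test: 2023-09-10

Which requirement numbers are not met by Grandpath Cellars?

1. signage compliance review 689 days ago vs limit 730 → met
2. security system test 64 days ago vs limit 60 → not met
3. responsible-vendor training 63 days ago vs limit 60 → not met
4. inventory reconciliation 41 days ago vs limit 45 → met
5. condition 'sells for on-premises consumption' holds; managers with responsible-vendor certification 1 < 2 → not met
6. keg registration log absent → not met
7. age-verification audit 34 days ago vs limit 30 → not met
8. employees with server-training certification 1 < 8 → not met
9. hours-of-sale posting absent → not met
Not met: 2, 3, 5, 6, 7, 8, 9

2, 3, 5, 6, 7, 8, 9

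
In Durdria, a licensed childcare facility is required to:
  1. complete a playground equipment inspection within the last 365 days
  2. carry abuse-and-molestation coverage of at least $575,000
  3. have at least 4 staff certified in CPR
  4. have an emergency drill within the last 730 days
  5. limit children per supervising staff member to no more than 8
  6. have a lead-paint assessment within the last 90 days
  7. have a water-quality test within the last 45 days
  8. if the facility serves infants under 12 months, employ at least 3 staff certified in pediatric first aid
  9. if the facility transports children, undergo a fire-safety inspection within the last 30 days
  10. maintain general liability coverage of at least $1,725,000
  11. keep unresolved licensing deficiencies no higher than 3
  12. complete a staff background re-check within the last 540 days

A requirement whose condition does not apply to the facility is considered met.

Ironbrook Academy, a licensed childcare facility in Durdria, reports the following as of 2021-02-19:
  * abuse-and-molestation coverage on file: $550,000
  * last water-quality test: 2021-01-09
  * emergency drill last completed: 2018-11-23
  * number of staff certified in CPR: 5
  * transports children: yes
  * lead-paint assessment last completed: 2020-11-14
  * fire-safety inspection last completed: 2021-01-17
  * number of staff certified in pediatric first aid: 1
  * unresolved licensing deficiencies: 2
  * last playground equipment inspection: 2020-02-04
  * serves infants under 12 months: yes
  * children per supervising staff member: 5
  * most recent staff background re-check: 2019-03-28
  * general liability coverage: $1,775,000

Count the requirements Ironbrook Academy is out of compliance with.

1. playground equipment inspection 381 days ago vs limit 365 → not met
2. abuse-and-molestation coverage $550,000 < $575,000 → not met
3. staff certified in CPR 5 ≥ 4 → met
4. emergency drill 819 days ago vs limit 730 → not met
5. children per supervising staff member 5 ≤ 8 → met
6. lead-paint assessment 97 days ago vs limit 90 → not met
7. water-quality test 41 days ago vs limit 45 → met
8. condition 'serves infants under 12 months' holds; staff certified in pediatric first aid 1 < 3 → not met
9. condition 'transports children' holds; fire-safety inspection 33 days ago vs limit 30 → not met
10. general liability coverage $1,775,000 ≥ $1,725,000 → met
11. unresolved licensing deficiencies 2 ≤ 3 → met
12. staff background re-check 694 days ago vs limit 540 → not met
Not met: 7 of 12

7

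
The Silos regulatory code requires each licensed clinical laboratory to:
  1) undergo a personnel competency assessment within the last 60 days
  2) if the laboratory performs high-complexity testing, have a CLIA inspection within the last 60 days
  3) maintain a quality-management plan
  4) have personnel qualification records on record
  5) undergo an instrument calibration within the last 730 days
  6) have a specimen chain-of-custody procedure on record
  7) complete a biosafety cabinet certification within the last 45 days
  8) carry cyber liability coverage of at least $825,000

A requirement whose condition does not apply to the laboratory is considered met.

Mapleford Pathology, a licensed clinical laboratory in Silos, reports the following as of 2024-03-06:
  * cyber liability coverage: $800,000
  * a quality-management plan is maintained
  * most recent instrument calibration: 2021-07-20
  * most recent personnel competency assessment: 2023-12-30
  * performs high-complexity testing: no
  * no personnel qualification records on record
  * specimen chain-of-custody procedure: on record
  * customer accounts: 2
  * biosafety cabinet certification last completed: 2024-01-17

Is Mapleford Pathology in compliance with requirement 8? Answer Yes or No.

8. cyber liability coverage $800,000 < $825,000 → not met

No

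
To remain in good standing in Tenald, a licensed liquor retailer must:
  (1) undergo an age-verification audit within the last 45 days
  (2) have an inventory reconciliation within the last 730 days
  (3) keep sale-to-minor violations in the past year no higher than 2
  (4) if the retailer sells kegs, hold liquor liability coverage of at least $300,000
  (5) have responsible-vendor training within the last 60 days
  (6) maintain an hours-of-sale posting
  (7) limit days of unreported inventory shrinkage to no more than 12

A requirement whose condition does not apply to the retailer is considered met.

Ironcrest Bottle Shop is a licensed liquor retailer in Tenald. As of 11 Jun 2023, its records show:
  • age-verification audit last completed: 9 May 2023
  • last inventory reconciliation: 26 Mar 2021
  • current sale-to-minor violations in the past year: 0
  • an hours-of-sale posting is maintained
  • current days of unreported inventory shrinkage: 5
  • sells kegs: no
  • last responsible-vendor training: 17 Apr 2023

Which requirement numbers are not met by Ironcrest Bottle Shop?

1. age-verification audit 33 days ago vs limit 45 → met
2. inventory reconciliation 807 days ago vs limit 730 → not met
3. sale-to-minor violations in the past year 0 ≤ 2 → met
4. condition 'sells kegs' does not hold → requirement n/a → met
5. responsible-vendor training 55 days ago vs limit 60 → met
6. hours-of-sale posting present → met
7. days of unreported inventory shrinkage 5 ≤ 12 → met
Not met: 2

2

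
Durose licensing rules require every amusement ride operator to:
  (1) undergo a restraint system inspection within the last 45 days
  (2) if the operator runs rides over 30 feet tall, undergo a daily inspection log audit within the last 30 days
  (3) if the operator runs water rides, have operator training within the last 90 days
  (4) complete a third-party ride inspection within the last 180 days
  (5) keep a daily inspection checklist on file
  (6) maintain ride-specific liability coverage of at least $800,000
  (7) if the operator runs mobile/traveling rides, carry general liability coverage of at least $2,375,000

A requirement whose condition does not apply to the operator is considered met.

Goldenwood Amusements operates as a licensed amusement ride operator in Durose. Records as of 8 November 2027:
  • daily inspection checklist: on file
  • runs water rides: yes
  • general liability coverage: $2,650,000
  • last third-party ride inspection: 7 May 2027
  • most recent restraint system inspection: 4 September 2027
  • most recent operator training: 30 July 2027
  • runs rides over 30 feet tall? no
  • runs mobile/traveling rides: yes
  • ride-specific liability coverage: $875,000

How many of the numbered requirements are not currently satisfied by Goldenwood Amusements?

3

1. restraint system inspection 65 days ago vs limit 45 → not met
2. condition 'runs rides over 30 feet tall' does not hold → requirement n/a → met
3. condition 'runs water rides' holds; operator training 101 days ago vs limit 90 → not met
4. third-party ride inspection 185 days ago vs limit 180 → not met
5. daily inspection checklist present → met
6. ride-specific liability coverage $875,000 ≥ $800,000 → met
7. condition 'runs mobile/traveling rides' holds; general liability coverage $2,650,000 ≥ $2,375,000 → met
Not met: 3 of 7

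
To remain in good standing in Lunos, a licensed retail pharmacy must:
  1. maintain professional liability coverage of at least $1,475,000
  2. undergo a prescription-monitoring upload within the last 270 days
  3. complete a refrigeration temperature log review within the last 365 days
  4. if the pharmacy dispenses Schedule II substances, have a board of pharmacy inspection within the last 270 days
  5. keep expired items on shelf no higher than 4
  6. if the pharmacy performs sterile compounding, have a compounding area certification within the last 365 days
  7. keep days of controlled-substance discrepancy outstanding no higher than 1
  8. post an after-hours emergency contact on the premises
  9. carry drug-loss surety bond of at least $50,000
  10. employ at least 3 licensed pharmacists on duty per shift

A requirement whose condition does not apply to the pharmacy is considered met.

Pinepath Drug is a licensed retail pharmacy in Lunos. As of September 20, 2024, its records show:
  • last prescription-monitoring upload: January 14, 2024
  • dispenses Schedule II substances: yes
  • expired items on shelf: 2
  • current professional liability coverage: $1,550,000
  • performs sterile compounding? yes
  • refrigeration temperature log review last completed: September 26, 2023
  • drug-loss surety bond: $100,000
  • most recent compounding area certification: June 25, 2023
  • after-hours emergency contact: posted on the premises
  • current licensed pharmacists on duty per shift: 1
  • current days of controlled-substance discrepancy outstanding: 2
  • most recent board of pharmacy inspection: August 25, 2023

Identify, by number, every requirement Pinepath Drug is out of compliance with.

4, 6, 7, 10

1. professional liability coverage $1,550,000 ≥ $1,475,000 → met
2. prescription-monitoring upload 250 days ago vs limit 270 → met
3. refrigeration temperature log review 360 days ago vs limit 365 → met
4. condition 'dispenses Schedule II substances' holds; board of pharmacy inspection 392 days ago vs limit 270 → not met
5. expired items on shelf 2 ≤ 4 → met
6. condition 'performs sterile compounding' holds; compounding area certification 453 days ago vs limit 365 → not met
7. days of controlled-substance discrepancy outstanding 2 > 1 → not met
8. after-hours emergency contact present → met
9. drug-loss surety bond $100,000 ≥ $50,000 → met
10. licensed pharmacists on duty per shift 1 < 3 → not met
Not met: 4, 6, 7, 10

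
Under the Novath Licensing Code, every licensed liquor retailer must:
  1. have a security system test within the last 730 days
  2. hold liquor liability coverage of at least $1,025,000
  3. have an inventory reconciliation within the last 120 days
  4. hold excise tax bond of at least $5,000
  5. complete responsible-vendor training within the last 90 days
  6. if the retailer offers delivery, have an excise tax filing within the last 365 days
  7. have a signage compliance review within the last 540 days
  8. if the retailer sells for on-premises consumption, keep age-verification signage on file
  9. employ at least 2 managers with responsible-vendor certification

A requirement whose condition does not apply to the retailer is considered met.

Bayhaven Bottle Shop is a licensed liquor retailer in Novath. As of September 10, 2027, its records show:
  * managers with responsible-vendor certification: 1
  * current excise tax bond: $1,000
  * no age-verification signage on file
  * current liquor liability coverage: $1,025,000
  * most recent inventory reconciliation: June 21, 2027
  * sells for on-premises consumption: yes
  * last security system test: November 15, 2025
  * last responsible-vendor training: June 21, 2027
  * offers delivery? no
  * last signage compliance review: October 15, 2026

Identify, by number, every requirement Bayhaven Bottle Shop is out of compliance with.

1. security system test 664 days ago vs limit 730 → met
2. liquor liability coverage $1,025,000 ≥ $1,025,000 → met
3. inventory reconciliation 81 days ago vs limit 120 → met
4. excise tax bond $1,000 < $5,000 → not met
5. responsible-vendor training 81 days ago vs limit 90 → met
6. condition 'offers delivery' does not hold → requirement n/a → met
7. signage compliance review 330 days ago vs limit 540 → met
8. condition 'sells for on-premises consumption' holds; age-verification signage absent → not met
9. managers with responsible-vendor certification 1 < 2 → not met
Not met: 4, 8, 9

4, 8, 9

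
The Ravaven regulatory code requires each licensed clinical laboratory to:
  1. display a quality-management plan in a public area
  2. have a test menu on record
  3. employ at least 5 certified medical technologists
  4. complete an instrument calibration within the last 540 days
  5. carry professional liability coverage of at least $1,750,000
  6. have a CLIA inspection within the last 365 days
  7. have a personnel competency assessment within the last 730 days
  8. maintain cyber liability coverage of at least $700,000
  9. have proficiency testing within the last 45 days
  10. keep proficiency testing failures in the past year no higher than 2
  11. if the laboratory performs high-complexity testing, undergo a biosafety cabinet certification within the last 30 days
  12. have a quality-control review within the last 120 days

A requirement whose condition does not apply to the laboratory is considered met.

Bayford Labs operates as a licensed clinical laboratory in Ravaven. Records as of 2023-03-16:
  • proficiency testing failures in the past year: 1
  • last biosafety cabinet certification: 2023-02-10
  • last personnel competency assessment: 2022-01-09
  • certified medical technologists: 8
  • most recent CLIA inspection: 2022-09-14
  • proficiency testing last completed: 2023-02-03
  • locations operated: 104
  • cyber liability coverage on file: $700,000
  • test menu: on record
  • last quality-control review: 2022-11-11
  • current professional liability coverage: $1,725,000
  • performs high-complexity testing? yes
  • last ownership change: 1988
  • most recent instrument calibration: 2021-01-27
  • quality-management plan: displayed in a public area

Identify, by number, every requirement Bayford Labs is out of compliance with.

4, 5, 11, 12

1. quality-management plan present → met
2. test menu present → met
3. certified medical technologists 8 ≥ 5 → met
4. instrument calibration 778 days ago vs limit 540 → not met
5. professional liability coverage $1,725,000 < $1,750,000 → not met
6. CLIA inspection 183 days ago vs limit 365 → met
7. personnel competency assessment 431 days ago vs limit 730 → met
8. cyber liability coverage $700,000 ≥ $700,000 → met
9. proficiency testing 41 days ago vs limit 45 → met
10. proficiency testing failures in the past year 1 ≤ 2 → met
11. condition 'performs high-complexity testing' holds; biosafety cabinet certification 34 days ago vs limit 30 → not met
12. quality-control review 125 days ago vs limit 120 → not met
Not met: 4, 5, 11, 12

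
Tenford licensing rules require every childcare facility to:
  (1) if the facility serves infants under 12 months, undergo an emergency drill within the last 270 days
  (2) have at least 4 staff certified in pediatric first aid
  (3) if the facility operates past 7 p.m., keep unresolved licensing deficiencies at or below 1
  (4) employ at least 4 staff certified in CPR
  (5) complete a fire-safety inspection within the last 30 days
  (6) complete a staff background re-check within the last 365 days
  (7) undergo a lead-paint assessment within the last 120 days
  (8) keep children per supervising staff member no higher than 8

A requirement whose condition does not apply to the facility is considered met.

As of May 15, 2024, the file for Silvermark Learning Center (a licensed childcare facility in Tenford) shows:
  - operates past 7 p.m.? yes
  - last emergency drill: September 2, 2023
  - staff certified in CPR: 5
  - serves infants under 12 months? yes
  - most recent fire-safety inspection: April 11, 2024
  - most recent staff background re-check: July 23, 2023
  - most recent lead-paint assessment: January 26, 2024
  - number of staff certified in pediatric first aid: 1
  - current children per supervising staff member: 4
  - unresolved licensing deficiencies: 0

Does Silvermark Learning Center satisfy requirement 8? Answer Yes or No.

Yes

8. children per supervising staff member 4 ≤ 8 → met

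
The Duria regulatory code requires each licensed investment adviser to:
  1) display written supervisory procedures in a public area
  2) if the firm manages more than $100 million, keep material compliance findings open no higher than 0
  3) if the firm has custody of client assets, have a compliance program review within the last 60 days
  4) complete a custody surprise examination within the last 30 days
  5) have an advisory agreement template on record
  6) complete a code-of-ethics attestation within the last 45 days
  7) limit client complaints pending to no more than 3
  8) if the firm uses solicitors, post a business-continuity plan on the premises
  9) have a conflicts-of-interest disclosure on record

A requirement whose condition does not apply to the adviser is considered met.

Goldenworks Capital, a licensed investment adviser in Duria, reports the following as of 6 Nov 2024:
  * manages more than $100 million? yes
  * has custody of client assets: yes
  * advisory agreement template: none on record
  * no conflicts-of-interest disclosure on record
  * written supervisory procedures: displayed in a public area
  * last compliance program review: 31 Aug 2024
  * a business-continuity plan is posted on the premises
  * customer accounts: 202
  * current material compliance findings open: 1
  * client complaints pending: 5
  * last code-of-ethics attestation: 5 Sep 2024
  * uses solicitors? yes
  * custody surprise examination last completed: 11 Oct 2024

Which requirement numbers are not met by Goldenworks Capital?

1. written supervisory procedures present → met
2. condition 'manages more than $100 million' holds; material compliance findings open 1 > 0 → not met
3. condition 'has custody of client assets' holds; compliance program review 67 days ago vs limit 60 → not met
4. custody surprise examination 26 days ago vs limit 30 → met
5. advisory agreement template absent → not met
6. code-of-ethics attestation 62 days ago vs limit 45 → not met
7. client complaints pending 5 > 3 → not met
8. condition 'uses solicitors' holds; business-continuity plan present → met
9. conflicts-of-interest disclosure absent → not met
Not met: 2, 3, 5, 6, 7, 9

2, 3, 5, 6, 7, 9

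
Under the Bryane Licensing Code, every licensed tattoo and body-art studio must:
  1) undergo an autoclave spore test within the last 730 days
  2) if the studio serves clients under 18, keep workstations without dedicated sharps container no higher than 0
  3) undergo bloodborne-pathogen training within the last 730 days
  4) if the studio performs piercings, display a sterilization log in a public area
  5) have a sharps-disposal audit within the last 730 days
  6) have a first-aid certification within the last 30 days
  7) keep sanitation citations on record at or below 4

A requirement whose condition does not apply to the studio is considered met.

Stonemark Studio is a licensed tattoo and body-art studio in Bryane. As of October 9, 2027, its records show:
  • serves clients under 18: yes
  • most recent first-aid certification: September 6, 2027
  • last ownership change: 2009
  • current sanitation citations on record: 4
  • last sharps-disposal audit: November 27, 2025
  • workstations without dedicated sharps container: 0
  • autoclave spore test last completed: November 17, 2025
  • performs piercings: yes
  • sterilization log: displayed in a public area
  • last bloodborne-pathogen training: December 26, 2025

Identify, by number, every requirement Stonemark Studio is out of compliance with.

6

1. autoclave spore test 691 days ago vs limit 730 → met
2. condition 'serves clients under 18' holds; workstations without dedicated sharps container 0 ≤ 0 → met
3. bloodborne-pathogen training 652 days ago vs limit 730 → met
4. condition 'performs piercings' holds; sterilization log present → met
5. sharps-disposal audit 681 days ago vs limit 730 → met
6. first-aid certification 33 days ago vs limit 30 → not met
7. sanitation citations on record 4 ≤ 4 → met
Not met: 6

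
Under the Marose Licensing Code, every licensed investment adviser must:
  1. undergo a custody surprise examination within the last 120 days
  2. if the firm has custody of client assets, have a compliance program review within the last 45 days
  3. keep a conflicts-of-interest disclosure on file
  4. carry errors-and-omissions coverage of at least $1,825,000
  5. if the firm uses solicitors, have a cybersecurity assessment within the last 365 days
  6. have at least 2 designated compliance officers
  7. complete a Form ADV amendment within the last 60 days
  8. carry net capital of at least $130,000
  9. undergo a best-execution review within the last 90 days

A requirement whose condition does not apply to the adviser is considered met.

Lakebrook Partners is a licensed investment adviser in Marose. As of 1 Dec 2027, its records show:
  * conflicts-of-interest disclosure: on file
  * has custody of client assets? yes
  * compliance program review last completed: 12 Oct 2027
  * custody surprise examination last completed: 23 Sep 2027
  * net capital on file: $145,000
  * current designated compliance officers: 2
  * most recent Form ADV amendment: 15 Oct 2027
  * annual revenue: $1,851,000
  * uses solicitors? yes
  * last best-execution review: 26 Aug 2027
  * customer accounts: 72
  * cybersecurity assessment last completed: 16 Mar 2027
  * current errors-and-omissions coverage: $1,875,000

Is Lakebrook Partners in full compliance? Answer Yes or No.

No

1. custody surprise examination 69 days ago vs limit 120 → met
2. condition 'has custody of client assets' holds; compliance program review 50 days ago vs limit 45 → not met
3. conflicts-of-interest disclosure present → met
4. errors-and-omissions coverage $1,875,000 ≥ $1,825,000 → met
5. condition 'uses solicitors' holds; cybersecurity assessment 260 days ago vs limit 365 → met
6. designated compliance officers 2 ≥ 2 → met
7. Form ADV amendment 47 days ago vs limit 60 → met
8. net capital $145,000 ≥ $130,000 → met
9. best-execution review 97 days ago vs limit 90 → not met
Not met: 2, 9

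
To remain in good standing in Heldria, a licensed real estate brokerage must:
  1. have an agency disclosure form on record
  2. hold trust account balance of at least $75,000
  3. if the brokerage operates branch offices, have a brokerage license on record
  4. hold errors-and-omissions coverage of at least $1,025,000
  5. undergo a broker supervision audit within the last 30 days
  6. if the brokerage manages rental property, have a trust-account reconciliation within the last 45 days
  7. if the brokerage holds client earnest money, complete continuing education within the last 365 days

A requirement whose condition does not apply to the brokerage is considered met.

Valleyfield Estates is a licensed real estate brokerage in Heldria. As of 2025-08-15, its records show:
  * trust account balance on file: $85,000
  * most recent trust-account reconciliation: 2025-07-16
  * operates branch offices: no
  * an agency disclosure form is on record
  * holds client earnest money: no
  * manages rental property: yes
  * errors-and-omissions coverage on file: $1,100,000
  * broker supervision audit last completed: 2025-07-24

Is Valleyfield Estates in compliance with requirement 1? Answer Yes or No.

Yes

1. agency disclosure form present → met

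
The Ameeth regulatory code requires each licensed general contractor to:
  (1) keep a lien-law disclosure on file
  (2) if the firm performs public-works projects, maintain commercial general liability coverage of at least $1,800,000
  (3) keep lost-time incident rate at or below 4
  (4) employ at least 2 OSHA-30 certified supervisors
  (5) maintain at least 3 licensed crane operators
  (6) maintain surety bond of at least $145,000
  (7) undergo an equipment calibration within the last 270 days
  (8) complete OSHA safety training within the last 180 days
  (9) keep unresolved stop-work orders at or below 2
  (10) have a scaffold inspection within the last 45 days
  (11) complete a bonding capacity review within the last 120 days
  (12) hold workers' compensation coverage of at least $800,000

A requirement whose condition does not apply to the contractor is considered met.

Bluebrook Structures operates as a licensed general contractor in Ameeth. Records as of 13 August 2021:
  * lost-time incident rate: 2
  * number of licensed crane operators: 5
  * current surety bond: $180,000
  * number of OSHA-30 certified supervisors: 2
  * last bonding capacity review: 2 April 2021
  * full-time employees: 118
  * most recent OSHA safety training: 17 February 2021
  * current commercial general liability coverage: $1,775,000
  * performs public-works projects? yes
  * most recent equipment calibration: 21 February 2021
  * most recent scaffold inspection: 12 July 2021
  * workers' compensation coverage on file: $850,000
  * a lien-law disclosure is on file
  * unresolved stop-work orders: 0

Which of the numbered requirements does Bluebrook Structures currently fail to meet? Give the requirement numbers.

1. lien-law disclosure present → met
2. condition 'performs public-works projects' holds; commercial general liability coverage $1,775,000 < $1,800,000 → not met
3. lost-time incident rate 2 ≤ 4 → met
4. OSHA-30 certified supervisors 2 ≥ 2 → met
5. licensed crane operators 5 ≥ 3 → met
6. surety bond $180,000 ≥ $145,000 → met
7. equipment calibration 173 days ago vs limit 270 → met
8. OSHA safety training 177 days ago vs limit 180 → met
9. unresolved stop-work orders 0 ≤ 2 → met
10. scaffold inspection 32 days ago vs limit 45 → met
11. bonding capacity review 133 days ago vs limit 120 → not met
12. workers' compensation coverage $850,000 ≥ $800,000 → met
Not met: 2, 11

2, 11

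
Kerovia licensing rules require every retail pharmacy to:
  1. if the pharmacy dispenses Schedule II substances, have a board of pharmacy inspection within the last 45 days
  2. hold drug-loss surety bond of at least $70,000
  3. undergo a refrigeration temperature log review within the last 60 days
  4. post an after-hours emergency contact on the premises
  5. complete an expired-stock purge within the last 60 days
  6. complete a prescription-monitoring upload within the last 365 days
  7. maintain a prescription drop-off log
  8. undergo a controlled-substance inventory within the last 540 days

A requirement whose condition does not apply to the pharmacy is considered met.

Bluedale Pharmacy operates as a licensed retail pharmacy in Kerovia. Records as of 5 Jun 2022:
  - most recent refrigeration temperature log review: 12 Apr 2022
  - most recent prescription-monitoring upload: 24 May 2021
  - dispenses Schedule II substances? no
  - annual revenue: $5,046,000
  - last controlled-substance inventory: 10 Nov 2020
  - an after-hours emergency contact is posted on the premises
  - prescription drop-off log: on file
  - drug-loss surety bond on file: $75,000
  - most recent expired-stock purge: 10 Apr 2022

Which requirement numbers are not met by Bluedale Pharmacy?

6, 8

1. condition 'dispenses Schedule II substances' does not hold → requirement n/a → met
2. drug-loss surety bond $75,000 ≥ $70,000 → met
3. refrigeration temperature log review 54 days ago vs limit 60 → met
4. after-hours emergency contact present → met
5. expired-stock purge 56 days ago vs limit 60 → met
6. prescription-monitoring upload 377 days ago vs limit 365 → not met
7. prescription drop-off log present → met
8. controlled-substance inventory 572 days ago vs limit 540 → not met
Not met: 6, 8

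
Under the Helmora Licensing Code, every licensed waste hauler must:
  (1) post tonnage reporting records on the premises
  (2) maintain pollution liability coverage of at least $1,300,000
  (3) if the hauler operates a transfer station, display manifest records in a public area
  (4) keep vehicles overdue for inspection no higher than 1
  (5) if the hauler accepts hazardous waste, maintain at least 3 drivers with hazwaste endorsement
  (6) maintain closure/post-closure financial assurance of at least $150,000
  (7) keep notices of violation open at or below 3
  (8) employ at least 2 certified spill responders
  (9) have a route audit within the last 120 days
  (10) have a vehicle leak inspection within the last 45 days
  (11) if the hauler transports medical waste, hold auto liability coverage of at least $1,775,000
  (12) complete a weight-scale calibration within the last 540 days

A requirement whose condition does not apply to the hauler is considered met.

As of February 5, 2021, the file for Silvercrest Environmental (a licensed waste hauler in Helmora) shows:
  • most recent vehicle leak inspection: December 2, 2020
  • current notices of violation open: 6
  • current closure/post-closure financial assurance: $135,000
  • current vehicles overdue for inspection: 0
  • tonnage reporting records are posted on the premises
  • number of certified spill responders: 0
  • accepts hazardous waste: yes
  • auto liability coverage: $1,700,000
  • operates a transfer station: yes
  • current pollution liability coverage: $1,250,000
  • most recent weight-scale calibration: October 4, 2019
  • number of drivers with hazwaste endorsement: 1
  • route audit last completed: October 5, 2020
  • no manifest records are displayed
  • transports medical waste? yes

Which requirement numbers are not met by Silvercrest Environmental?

1. tonnage reporting records present → met
2. pollution liability coverage $1,250,000 < $1,300,000 → not met
3. condition 'operates a transfer station' holds; manifest records absent → not met
4. vehicles overdue for inspection 0 ≤ 1 → met
5. condition 'accepts hazardous waste' holds; drivers with hazwaste endorsement 1 < 3 → not met
6. closure/post-closure financial assurance $135,000 < $150,000 → not met
7. notices of violation open 6 > 3 → not met
8. certified spill responders 0 < 2 → not met
9. route audit 123 days ago vs limit 120 → not met
10. vehicle leak inspection 65 days ago vs limit 45 → not met
11. condition 'transports medical waste' holds; auto liability coverage $1,700,000 < $1,775,000 → not met
12. weight-scale calibration 490 days ago vs limit 540 → met
Not met: 2, 3, 5, 6, 7, 8, 9, 10, 11

2, 3, 5, 6, 7, 8, 9, 10, 11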